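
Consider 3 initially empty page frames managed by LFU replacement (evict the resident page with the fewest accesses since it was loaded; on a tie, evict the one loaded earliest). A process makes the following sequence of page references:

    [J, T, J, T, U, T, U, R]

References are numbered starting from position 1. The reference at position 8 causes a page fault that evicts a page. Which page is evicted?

pos 1: J: fault, frames {J}
pos 2: T: fault, frames {J,T}
pos 3: J: hit
pos 4: T: hit
pos 5: U: fault, frames {J,T,U}
pos 6: T: hit
pos 7: U: hit
pos 8: R: fault, evict J, frames {T,U,R}
At position 8, page J is evicted.

J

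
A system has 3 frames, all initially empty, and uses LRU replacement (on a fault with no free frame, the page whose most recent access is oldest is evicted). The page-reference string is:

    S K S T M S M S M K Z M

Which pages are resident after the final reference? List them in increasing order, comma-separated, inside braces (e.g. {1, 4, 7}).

{K, M, Z}

S: miss, frames {S}
K: miss, frames {S,K}
S: hit
T: miss, frames {K,S,T}
M: miss, evict K, frames {S,T,M}
S: hit
M: hit
S: hit
M: hit
K: miss, evict T, frames {S,M,K}
Z: miss, evict S, frames {M,K,Z}
M: hit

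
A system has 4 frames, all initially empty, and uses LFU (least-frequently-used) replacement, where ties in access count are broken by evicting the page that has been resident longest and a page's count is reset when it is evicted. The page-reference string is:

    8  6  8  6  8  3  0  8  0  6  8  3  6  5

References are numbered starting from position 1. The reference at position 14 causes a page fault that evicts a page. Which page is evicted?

pos 1: 8 -> fault, frames {8}
pos 2: 6 -> fault, frames {8,6}
pos 3: 8 -> hit
pos 4: 6 -> hit
pos 5: 8 -> hit
pos 6: 3 -> fault, frames {8,6,3}
pos 7: 0 -> fault, frames {8,6,3,0}
pos 8: 8 -> hit
pos 9: 0 -> hit
pos 10: 6 -> hit
pos 11: 8 -> hit
pos 12: 3 -> hit
pos 13: 6 -> hit
pos 14: 5 -> fault, evict 3, frames {8,6,0,5}
At position 14, page 3 is evicted.

3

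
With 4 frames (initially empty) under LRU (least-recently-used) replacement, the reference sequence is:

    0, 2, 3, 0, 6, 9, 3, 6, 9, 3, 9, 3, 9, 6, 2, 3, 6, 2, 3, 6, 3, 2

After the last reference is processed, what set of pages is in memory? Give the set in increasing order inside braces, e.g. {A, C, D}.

{2, 3, 6, 9}

0: miss, frames {0}
2: miss, frames {0,2}
3: miss, frames {0,2,3}
0: hit
6: miss, frames {2,3,0,6}
9: miss, evict 2, frames {3,0,6,9}
3: hit
6: hit
9: hit
3: hit
9: hit
3: hit
9: hit
6: hit
2: miss, evict 0, frames {3,9,6,2}
3: hit
6: hit
2: hit
3: hit
6: hit
3: hit
2: hit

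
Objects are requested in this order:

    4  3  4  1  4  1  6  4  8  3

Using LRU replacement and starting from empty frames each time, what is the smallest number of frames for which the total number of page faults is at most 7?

f=1: 10 faults
f=2: 7 faults
f=3: 6 faults
f=4: 6 faults
f=5: 5 faults
Smallest f with faults ≤ 7 is 2.

2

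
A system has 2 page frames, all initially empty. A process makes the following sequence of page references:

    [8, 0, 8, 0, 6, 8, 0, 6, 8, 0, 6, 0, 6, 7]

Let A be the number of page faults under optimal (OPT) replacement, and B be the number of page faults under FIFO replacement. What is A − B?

-3

Under OPT: F F . . F . F . F . F . . F → 7 faults.
Under FIFO: F F . . F F F F F F F . . F → 10 faults.
A − B = 7 − 10 = -3.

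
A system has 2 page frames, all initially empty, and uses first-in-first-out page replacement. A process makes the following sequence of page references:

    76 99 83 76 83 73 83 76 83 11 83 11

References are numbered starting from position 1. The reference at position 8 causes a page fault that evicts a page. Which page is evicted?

73

pos 1: 76 → fault, frames {76}
pos 2: 99 → fault, frames {76,99}
pos 3: 83 → fault, evict 76, frames {99,83}
pos 4: 76 → fault, evict 99, frames {83,76}
pos 5: 83 → hit
pos 6: 73 → fault, evict 83, frames {76,73}
pos 7: 83 → fault, evict 76, frames {73,83}
pos 8: 76 → fault, evict 73, frames {83,76}
At position 8, page 73 is evicted.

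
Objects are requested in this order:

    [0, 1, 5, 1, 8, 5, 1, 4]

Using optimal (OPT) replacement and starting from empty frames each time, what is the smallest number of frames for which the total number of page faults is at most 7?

f=1: 8 faults
f=2: 6 faults
f=3: 5 faults
f=4: 5 faults
f=5: 5 faults
Smallest f with faults ≤ 7 is 2.

2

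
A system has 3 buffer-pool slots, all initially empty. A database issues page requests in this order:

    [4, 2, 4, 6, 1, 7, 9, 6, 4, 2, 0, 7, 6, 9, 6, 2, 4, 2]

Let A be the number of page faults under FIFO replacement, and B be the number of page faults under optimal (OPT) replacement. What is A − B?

4

Under FIFO: F F . F F F F F F F F F F F . F F . → 15 faults.
Under OPT: F F . F F F F . . F F F . . . F F . → 11 faults.
A − B = 15 − 11 = 4.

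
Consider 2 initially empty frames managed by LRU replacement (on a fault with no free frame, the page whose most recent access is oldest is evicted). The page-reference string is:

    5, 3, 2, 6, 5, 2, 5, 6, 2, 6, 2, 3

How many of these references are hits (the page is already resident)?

3

5 → fault, frames (5)
3 → fault, frames (5 3)
2 → fault, evict 5, frames (3 2)
6 → fault, evict 3, frames (2 6)
5 → fault, evict 2, frames (6 5)
2 → fault, evict 6, frames (5 2)
5 → hit
6 → fault, evict 2, frames (5 6)
2 → fault, evict 5, frames (6 2)
6 → hit
2 → hit
3 → fault, evict 6, frames (2 3)
Hits: 3.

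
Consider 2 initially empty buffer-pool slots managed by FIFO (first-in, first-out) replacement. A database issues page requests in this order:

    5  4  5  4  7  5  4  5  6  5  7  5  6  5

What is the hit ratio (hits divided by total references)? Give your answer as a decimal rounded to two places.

5 → miss, frames (5)
4 → miss, frames (5 4)
5 → hit
4 → hit
7 → miss, evict 5, frames (4 7)
5 → miss, evict 4, frames (7 5)
4 → miss, evict 7, frames (5 4)
5 → hit
6 → miss, evict 5, frames (4 6)
5 → miss, evict 4, frames (6 5)
7 → miss, evict 6, frames (5 7)
5 → hit
6 → miss, evict 5, frames (7 6)
5 → miss, evict 7, frames (6 5)
Hits: 4 of 14 references → 4/14 = 0.2857.

0.29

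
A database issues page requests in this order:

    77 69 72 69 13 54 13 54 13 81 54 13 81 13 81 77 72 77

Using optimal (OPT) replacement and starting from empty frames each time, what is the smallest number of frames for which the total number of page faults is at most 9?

2

f=1: 18 faults
f=2: 9 faults
f=3: 8 faults
f=4: 7 faults
f=5: 6 faults
f=6: 6 faults
Smallest f with faults ≤ 9 is 2.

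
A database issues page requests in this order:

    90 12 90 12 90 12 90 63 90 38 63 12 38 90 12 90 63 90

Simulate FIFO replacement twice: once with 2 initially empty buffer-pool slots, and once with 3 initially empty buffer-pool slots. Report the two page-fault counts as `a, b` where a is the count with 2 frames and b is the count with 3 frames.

2 frames: F F . . . . . F F F F F F F F . F F → 12 faults.
3 frames: F F . . . . . F . F . . . F F . F . → 7 faults.
7 < 12: adding a frame reduced faults, as is typical.

12, 7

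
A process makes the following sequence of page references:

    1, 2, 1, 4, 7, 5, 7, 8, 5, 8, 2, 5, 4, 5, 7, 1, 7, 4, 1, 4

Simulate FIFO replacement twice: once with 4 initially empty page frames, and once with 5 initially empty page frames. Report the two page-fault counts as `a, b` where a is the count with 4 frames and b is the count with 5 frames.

4 frames: F F . F F F . F . . F . F . F F . . . . → 10 faults.
5 frames: F F . F F F . F . . . . . . . F . . . . → 7 faults.
7 < 10: adding a frame reduced faults, as is typical.

10, 7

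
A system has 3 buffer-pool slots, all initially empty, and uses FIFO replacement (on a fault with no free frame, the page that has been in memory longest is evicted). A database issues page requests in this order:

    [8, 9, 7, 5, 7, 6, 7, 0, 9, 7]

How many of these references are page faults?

8 -> fault, frames {8}
9 -> fault, frames {8,9}
7 -> fault, frames {8,9,7}
5 -> fault, evict 8, frames {9,7,5}
7 -> hit
6 -> fault, evict 9, frames {7,5,6}
7 -> hit
0 -> fault, evict 7, frames {5,6,0}
9 -> fault, evict 5, frames {6,0,9}
7 -> fault, evict 6, frames {0,9,7}
Page faults: 8.

8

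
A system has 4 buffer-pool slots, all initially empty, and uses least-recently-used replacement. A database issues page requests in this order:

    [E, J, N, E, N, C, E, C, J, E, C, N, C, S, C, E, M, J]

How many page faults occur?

7

E: fault, frames (E)
J: fault, frames (E J)
N: fault, frames (E J N)
E: hit
N: hit
C: fault, frames (J E N C)
E: hit
C: hit
J: hit
E: hit
C: hit
N: hit
C: hit
S: fault, evict J, frames (E N C S)
C: hit
E: hit
M: fault, evict N, frames (S C E M)
J: fault, evict S, frames (C E M J)
Page faults: 7.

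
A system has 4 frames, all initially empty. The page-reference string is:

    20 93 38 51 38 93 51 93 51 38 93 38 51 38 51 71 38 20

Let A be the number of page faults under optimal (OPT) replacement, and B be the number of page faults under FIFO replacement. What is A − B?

Under OPT: F F F F . . . . . . . . . . . F . . → 5 faults.
Under FIFO: F F F F . . . . . . . . . . . F . F → 6 faults.
A − B = 5 − 6 = -1.

-1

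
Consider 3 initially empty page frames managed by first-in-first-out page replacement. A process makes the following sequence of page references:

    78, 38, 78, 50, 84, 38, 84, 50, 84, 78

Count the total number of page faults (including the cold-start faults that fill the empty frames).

78 -> miss, frames [78]
38 -> miss, frames [78, 38]
78 -> hit
50 -> miss, frames [78, 38, 50]
84 -> miss, evict 78, frames [38, 50, 84]
38 -> hit
84 -> hit
50 -> hit
84 -> hit
78 -> miss, evict 38, frames [50, 84, 78]
Page faults: 5.

5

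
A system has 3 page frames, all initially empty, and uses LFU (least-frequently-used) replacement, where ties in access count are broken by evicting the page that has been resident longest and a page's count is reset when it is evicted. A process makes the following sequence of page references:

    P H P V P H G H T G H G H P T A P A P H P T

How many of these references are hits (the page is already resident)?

P -> fault, frames (P)
H -> fault, frames (P H)
P -> hit
V -> fault, frames (P H V)
P -> hit
H -> hit
G -> fault, evict V, frames (P H G)
H -> hit
T -> fault, evict G, frames (P H T)
G -> fault, evict T, frames (P H G)
H -> hit
G -> hit
H -> hit
P -> hit
T -> fault, evict G, frames (P H T)
A -> fault, evict T, frames (P H A)
P -> hit
A -> hit
P -> hit
H -> hit
P -> hit
T -> fault, evict A, frames (P H T)
Hits: 13.

13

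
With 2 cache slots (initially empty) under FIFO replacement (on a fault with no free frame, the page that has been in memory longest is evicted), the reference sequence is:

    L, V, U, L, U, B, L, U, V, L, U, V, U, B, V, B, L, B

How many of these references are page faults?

12

L → miss, frames [L]
V → miss, frames [L, V]
U → miss, evict L, frames [V, U]
L → miss, evict V, frames [U, L]
U → hit
B → miss, evict U, frames [L, B]
L → hit
U → miss, evict L, frames [B, U]
V → miss, evict B, frames [U, V]
L → miss, evict U, frames [V, L]
U → miss, evict V, frames [L, U]
V → miss, evict L, frames [U, V]
U → hit
B → miss, evict U, frames [V, B]
V → hit
B → hit
L → miss, evict V, frames [B, L]
B → hit
Page faults: 12.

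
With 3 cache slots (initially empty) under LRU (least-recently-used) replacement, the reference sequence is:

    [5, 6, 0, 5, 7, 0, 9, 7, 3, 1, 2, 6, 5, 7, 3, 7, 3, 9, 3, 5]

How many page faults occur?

5 -> miss, frames (5)
6 -> miss, frames (5 6)
0 -> miss, frames (5 6 0)
5 -> hit
7 -> miss, evict 6, frames (0 5 7)
0 -> hit
9 -> miss, evict 5, frames (7 0 9)
7 -> hit
3 -> miss, evict 0, frames (9 7 3)
1 -> miss, evict 9, frames (7 3 1)
2 -> miss, evict 7, frames (3 1 2)
6 -> miss, evict 3, frames (1 2 6)
5 -> miss, evict 1, frames (2 6 5)
7 -> miss, evict 2, frames (6 5 7)
3 -> miss, evict 6, frames (5 7 3)
7 -> hit
3 -> hit
9 -> miss, evict 5, frames (7 3 9)
3 -> hit
5 -> miss, evict 7, frames (9 3 5)
Page faults: 14.

14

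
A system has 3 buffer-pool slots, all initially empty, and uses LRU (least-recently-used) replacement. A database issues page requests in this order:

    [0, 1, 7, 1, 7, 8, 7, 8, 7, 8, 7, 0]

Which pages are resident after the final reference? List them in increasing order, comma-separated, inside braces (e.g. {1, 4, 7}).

0 → miss, frames {0}
1 → miss, frames {0,1}
7 → miss, frames {0,1,7}
1 → hit
7 → hit
8 → miss, evict 0, frames {1,7,8}
7 → hit
8 → hit
7 → hit
8 → hit
7 → hit
0 → miss, evict 1, frames {8,7,0}

{0, 7, 8}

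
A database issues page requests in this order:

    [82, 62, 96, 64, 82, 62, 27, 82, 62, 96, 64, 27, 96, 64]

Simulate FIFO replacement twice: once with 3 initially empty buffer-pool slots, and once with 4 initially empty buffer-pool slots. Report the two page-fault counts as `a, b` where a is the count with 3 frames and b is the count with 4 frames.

9, 10

3 frames: F F F F F F F . . F F . . . → 9 faults.
4 frames: F F F F . . F F F F F F . . → 10 faults.
10 > 9: adding a frame increased faults — Belady's anomaly.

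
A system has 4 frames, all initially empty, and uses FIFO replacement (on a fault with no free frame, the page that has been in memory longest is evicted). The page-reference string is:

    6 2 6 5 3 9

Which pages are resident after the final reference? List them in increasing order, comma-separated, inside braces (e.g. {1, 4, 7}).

6 -> miss, frames {6}
2 -> miss, frames {6,2}
6 -> hit
5 -> miss, frames {6,2,5}
3 -> miss, frames {6,2,5,3}
9 -> miss, evict 6, frames {2,5,3,9}

{2, 3, 5, 9}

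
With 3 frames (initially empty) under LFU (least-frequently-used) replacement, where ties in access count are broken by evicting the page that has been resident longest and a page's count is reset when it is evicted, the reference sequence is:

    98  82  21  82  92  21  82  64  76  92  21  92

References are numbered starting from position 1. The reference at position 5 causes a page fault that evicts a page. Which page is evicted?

98

pos 1: 98 → fault, frames {98}
pos 2: 82 → fault, frames {98,82}
pos 3: 21 → fault, frames {98,82,21}
pos 4: 82 → hit
pos 5: 92 → fault, evict 98, frames {82,21,92}
At position 5, page 98 is evicted.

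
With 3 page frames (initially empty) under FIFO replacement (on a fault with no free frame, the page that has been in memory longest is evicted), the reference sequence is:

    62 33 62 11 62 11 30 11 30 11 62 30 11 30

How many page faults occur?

62 -> miss, frames [62]
33 -> miss, frames [62, 33]
62 -> hit
11 -> miss, frames [62, 33, 11]
62 -> hit
11 -> hit
30 -> miss, evict 62, frames [33, 11, 30]
11 -> hit
30 -> hit
11 -> hit
62 -> miss, evict 33, frames [11, 30, 62]
30 -> hit
11 -> hit
30 -> hit
Page faults: 5.

5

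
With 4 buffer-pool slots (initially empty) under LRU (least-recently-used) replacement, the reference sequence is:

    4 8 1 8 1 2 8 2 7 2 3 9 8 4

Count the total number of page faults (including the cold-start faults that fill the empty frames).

4: miss, frames {4}
8: miss, frames {4,8}
1: miss, frames {4,8,1}
8: hit
1: hit
2: miss, frames {4,8,1,2}
8: hit
2: hit
7: miss, evict 4, frames {1,8,2,7}
2: hit
3: miss, evict 1, frames {8,7,2,3}
9: miss, evict 8, frames {7,2,3,9}
8: miss, evict 7, frames {2,3,9,8}
4: miss, evict 2, frames {3,9,8,4}
Page faults: 9.

9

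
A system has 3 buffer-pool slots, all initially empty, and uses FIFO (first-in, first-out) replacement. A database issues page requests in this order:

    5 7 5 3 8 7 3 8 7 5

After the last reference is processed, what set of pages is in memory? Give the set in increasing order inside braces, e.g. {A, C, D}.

5 → miss, frames {5}
7 → miss, frames {5,7}
5 → hit
3 → miss, frames {5,7,3}
8 → miss, evict 5, frames {7,3,8}
7 → hit
3 → hit
8 → hit
7 → hit
5 → miss, evict 7, frames {3,8,5}

{3, 5, 8}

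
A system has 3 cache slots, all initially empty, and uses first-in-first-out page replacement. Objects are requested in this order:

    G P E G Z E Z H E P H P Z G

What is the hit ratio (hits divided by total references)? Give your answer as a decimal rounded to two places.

G: miss, frames {G}
P: miss, frames {G,P}
E: miss, frames {G,P,E}
G: hit
Z: miss, evict G, frames {P,E,Z}
E: hit
Z: hit
H: miss, evict P, frames {E,Z,H}
E: hit
P: miss, evict E, frames {Z,H,P}
H: hit
P: hit
Z: hit
G: miss, evict Z, frames {H,P,G}
Hits: 7 of 14 references → 7/14 = 0.5000.

0.50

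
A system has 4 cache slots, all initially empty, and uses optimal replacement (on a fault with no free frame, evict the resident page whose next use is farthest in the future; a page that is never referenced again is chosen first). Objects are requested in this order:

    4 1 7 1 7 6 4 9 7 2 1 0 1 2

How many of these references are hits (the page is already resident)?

4 -> miss, frames (4)
1 -> miss, frames (4 1)
7 -> miss, frames (4 1 7)
1 -> hit
7 -> hit
6 -> miss, frames (4 1 7 6)
4 -> hit
9 -> miss, evict 6, frames (4 1 7 9)
7 -> hit
2 -> miss, evict 9, frames (4 1 7 2)
1 -> hit
0 -> miss, evict 7, frames (4 1 2 0)
1 -> hit
2 -> hit
Hits: 7.

7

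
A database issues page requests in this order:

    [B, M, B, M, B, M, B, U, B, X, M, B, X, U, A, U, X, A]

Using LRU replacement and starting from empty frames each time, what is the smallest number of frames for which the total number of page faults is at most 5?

4

f=1: 18 faults
f=2: 11 faults
f=3: 7 faults
f=4: 5 faults
f=5: 5 faults
Smallest f with faults ≤ 5 is 4.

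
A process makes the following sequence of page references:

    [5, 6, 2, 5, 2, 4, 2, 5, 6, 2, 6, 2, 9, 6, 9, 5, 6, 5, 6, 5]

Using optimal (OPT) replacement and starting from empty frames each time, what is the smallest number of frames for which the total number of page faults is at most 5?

f=1: 20 faults
f=2: 8 faults
f=3: 6 faults
f=4: 5 faults
f=5: 5 faults
Smallest f with faults ≤ 5 is 4.

4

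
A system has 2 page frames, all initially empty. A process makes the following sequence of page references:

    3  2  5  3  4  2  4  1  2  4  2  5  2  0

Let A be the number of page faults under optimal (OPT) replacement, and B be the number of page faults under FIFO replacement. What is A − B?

-2

Under OPT: F F F . F F . F . F . F . F → 9 faults.
Under FIFO: F F F F F F . F . F F F . F → 11 faults.
A − B = 9 − 11 = -2.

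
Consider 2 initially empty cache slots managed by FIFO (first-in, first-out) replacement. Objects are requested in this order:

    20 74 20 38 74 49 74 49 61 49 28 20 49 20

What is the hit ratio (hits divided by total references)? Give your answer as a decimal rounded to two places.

0.29

20 -> miss, frames (20)
74 -> miss, frames (20 74)
20 -> hit
38 -> miss, evict 20, frames (74 38)
74 -> hit
49 -> miss, evict 74, frames (38 49)
74 -> miss, evict 38, frames (49 74)
49 -> hit
61 -> miss, evict 49, frames (74 61)
49 -> miss, evict 74, frames (61 49)
28 -> miss, evict 61, frames (49 28)
20 -> miss, evict 49, frames (28 20)
49 -> miss, evict 28, frames (20 49)
20 -> hit
Hits: 4 of 14 references → 4/14 = 0.2857.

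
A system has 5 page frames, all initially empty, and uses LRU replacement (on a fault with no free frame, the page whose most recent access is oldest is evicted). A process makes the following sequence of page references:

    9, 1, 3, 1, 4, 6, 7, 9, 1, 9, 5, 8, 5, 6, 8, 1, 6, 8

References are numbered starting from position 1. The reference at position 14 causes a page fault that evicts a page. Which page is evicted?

pos 1: 9 -> miss, frames {9}
pos 2: 1 -> miss, frames {9,1}
pos 3: 3 -> miss, frames {9,1,3}
pos 4: 1 -> hit
pos 5: 4 -> miss, frames {9,3,1,4}
pos 6: 6 -> miss, frames {9,3,1,4,6}
pos 7: 7 -> miss, evict 9, frames {3,1,4,6,7}
pos 8: 9 -> miss, evict 3, frames {1,4,6,7,9}
pos 9: 1 -> hit
pos 10: 9 -> hit
pos 11: 5 -> miss, evict 4, frames {6,7,1,9,5}
pos 12: 8 -> miss, evict 6, frames {7,1,9,5,8}
pos 13: 5 -> hit
pos 14: 6 -> miss, evict 7, frames {1,9,8,5,6}
At position 14, page 7 is evicted.

7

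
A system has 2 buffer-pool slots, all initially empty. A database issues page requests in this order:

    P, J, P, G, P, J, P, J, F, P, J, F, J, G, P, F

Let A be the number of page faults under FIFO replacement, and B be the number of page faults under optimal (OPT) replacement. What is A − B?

Under FIFO: F F . F F F . . F F F F . F F F → 12 faults.
Under OPT: F F . F . F . . F . F . . F F . → 8 faults.
A − B = 12 − 8 = 4.

4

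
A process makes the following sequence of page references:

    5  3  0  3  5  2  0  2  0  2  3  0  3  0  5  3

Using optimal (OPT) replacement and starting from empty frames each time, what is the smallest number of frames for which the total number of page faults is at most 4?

f=1: 16 faults
f=2: 7 faults
f=3: 5 faults
f=4: 4 faults
Smallest f with faults ≤ 4 is 4.

4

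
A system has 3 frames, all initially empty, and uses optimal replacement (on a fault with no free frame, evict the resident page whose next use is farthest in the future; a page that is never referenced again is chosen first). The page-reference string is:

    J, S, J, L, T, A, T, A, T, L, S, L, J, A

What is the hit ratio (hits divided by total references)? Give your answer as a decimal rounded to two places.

J: fault, frames {J}
S: fault, frames {J,S}
J: hit
L: fault, frames {J,S,L}
T: fault, evict J, frames {S,L,T}
A: fault, evict S, frames {L,T,A}
T: hit
A: hit
T: hit
L: hit
S: fault, evict T, frames {L,A,S}
L: hit
J: fault, evict S, frames {L,A,J}
A: hit
Hits: 7 of 14 references → 7/14 = 0.5000.

0.50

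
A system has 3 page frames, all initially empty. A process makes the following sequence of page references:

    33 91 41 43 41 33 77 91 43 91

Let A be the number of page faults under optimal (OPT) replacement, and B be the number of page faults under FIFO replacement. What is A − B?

Under OPT: F F F F . . F F . . → 6 faults.
Under FIFO: F F F F . F F F F . → 8 faults.
A − B = 6 − 8 = -2.

-2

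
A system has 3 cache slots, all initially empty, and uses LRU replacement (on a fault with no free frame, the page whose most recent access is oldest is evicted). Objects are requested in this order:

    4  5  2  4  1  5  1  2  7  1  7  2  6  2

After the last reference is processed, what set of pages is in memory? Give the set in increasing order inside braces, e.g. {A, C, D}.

4 -> fault, frames {4}
5 -> fault, frames {4,5}
2 -> fault, frames {4,5,2}
4 -> hit
1 -> fault, evict 5, frames {2,4,1}
5 -> fault, evict 2, frames {4,1,5}
1 -> hit
2 -> fault, evict 4, frames {5,1,2}
7 -> fault, evict 5, frames {1,2,7}
1 -> hit
7 -> hit
2 -> hit
6 -> fault, evict 1, frames {7,2,6}
2 -> hit

{2, 6, 7}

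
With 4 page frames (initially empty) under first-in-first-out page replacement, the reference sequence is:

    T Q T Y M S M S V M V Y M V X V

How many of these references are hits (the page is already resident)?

9

T -> miss, frames [T]
Q -> miss, frames [T, Q]
T -> hit
Y -> miss, frames [T, Q, Y]
M -> miss, frames [T, Q, Y, M]
S -> miss, evict T, frames [Q, Y, M, S]
M -> hit
S -> hit
V -> miss, evict Q, frames [Y, M, S, V]
M -> hit
V -> hit
Y -> hit
M -> hit
V -> hit
X -> miss, evict Y, frames [M, S, V, X]
V -> hit
Hits: 9.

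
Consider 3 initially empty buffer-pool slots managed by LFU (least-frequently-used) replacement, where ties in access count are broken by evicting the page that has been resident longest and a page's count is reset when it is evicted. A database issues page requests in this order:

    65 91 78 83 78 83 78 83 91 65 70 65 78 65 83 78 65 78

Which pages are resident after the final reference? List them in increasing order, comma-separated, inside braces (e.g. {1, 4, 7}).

{65, 78, 83}

65 → miss, frames (65)
91 → miss, frames (65 91)
78 → miss, frames (65 91 78)
83 → miss, evict 65, frames (91 78 83)
78 → hit
83 → hit
78 → hit
83 → hit
91 → hit
65 → miss, evict 91, frames (78 83 65)
70 → miss, evict 65, frames (78 83 70)
65 → miss, evict 70, frames (78 83 65)
78 → hit
65 → hit
83 → hit
78 → hit
65 → hit
78 → hit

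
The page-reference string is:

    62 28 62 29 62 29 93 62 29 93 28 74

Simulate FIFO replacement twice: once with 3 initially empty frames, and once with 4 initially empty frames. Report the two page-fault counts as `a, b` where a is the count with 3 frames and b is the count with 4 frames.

7, 5

3 frames: F F . F . . F F . . F F → 7 faults.
4 frames: F F . F . . F . . . . F → 5 faults.
5 < 7: adding a frame reduced faults, as is typical.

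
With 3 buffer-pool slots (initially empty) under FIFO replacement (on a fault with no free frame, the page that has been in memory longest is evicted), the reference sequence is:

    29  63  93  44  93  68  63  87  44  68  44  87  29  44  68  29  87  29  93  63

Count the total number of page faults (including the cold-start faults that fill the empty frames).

13

29 -> miss, frames [29]
63 -> miss, frames [29, 63]
93 -> miss, frames [29, 63, 93]
44 -> miss, evict 29, frames [63, 93, 44]
93 -> hit
68 -> miss, evict 63, frames [93, 44, 68]
63 -> miss, evict 93, frames [44, 68, 63]
87 -> miss, evict 44, frames [68, 63, 87]
44 -> miss, evict 68, frames [63, 87, 44]
68 -> miss, evict 63, frames [87, 44, 68]
44 -> hit
87 -> hit
29 -> miss, evict 87, frames [44, 68, 29]
44 -> hit
68 -> hit
29 -> hit
87 -> miss, evict 44, frames [68, 29, 87]
29 -> hit
93 -> miss, evict 68, frames [29, 87, 93]
63 -> miss, evict 29, frames [87, 93, 63]
Page faults: 13.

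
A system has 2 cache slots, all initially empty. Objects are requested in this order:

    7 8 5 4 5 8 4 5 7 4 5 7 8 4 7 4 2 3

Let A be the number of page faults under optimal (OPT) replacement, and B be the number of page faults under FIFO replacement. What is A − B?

-3

Under OPT: F F F F . F . F F . F . F F . . F F → 12 faults.
Under FIFO: F F F F . F . F F F F F F F F . F F → 15 faults.
A − B = 12 − 15 = -3.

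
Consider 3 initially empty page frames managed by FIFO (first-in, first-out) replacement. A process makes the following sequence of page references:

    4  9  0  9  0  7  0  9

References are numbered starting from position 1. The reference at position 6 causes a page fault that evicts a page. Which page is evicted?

4

pos 1: 4 -> fault, frames (4)
pos 2: 9 -> fault, frames (4 9)
pos 3: 0 -> fault, frames (4 9 0)
pos 4: 9 -> hit
pos 5: 0 -> hit
pos 6: 7 -> fault, evict 4, frames (9 0 7)
At position 6, page 4 is evicted.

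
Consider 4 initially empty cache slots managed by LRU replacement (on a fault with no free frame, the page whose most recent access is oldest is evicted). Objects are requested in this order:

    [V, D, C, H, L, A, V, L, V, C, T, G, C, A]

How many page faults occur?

11

V: fault, frames [V]
D: fault, frames [V, D]
C: fault, frames [V, D, C]
H: fault, frames [V, D, C, H]
L: fault, evict V, frames [D, C, H, L]
A: fault, evict D, frames [C, H, L, A]
V: fault, evict C, frames [H, L, A, V]
L: hit
V: hit
C: fault, evict H, frames [A, L, V, C]
T: fault, evict A, frames [L, V, C, T]
G: fault, evict L, frames [V, C, T, G]
C: hit
A: fault, evict V, frames [T, G, C, A]
Page faults: 11.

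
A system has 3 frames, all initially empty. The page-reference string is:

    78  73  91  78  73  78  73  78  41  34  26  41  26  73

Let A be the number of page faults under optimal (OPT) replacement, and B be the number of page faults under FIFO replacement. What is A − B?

-1

Under OPT: F F F . . . . . F F F . . . → 6 faults.
Under FIFO: F F F . . . . . F F F . . F → 7 faults.
A − B = 6 − 7 = -1.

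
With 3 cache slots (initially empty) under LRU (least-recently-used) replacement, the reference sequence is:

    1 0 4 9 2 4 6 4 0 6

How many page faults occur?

1: miss, frames {1}
0: miss, frames {1,0}
4: miss, frames {1,0,4}
9: miss, evict 1, frames {0,4,9}
2: miss, evict 0, frames {4,9,2}
4: hit
6: miss, evict 9, frames {2,4,6}
4: hit
0: miss, evict 2, frames {6,4,0}
6: hit
Page faults: 7.

7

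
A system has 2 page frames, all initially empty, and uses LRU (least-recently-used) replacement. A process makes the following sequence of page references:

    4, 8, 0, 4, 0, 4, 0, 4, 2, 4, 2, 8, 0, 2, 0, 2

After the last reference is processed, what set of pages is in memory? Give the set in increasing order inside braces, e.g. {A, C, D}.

4 → fault, frames [4]
8 → fault, frames [4, 8]
0 → fault, evict 4, frames [8, 0]
4 → fault, evict 8, frames [0, 4]
0 → hit
4 → hit
0 → hit
4 → hit
2 → fault, evict 0, frames [4, 2]
4 → hit
2 → hit
8 → fault, evict 4, frames [2, 8]
0 → fault, evict 2, frames [8, 0]
2 → fault, evict 8, frames [0, 2]
0 → hit
2 → hit

{0, 2}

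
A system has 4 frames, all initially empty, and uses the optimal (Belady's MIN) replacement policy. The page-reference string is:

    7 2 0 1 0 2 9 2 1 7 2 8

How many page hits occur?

6

7 -> fault, frames (7)
2 -> fault, frames (7 2)
0 -> fault, frames (7 2 0)
1 -> fault, frames (7 2 0 1)
0 -> hit
2 -> hit
9 -> fault, evict 0, frames (7 2 1 9)
2 -> hit
1 -> hit
7 -> hit
2 -> hit
8 -> fault, evict 9, frames (7 2 1 8)
Hits: 6.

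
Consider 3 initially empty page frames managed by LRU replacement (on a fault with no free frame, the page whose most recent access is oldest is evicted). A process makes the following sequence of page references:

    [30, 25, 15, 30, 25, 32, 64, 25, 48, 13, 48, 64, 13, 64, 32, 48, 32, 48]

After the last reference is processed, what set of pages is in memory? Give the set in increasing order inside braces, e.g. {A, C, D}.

{32, 48, 64}

30 -> miss, frames {30}
25 -> miss, frames {30,25}
15 -> miss, frames {30,25,15}
30 -> hit
25 -> hit
32 -> miss, evict 15, frames {30,25,32}
64 -> miss, evict 30, frames {25,32,64}
25 -> hit
48 -> miss, evict 32, frames {64,25,48}
13 -> miss, evict 64, frames {25,48,13}
48 -> hit
64 -> miss, evict 25, frames {13,48,64}
13 -> hit
64 -> hit
32 -> miss, evict 48, frames {13,64,32}
48 -> miss, evict 13, frames {64,32,48}
32 -> hit
48 -> hit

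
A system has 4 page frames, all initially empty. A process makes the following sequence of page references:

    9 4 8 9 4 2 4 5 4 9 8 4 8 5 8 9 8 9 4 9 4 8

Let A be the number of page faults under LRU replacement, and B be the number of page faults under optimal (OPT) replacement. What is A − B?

1

Under LRU: F F F . . F . F . . F . . . . . . . . . . . → 6 faults.
Under OPT: F F F . . F . F . . . . . . . . . . . . . . → 5 faults.
A − B = 6 − 5 = 1.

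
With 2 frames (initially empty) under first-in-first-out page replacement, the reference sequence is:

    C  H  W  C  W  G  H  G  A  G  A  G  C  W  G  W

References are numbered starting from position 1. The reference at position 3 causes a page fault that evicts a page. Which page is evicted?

pos 1: C -> miss, frames [C]
pos 2: H -> miss, frames [C, H]
pos 3: W -> miss, evict C, frames [H, W]
At position 3, page C is evicted.

C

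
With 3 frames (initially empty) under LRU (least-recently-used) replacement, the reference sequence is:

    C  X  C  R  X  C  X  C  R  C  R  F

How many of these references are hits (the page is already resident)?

8

C -> fault, frames {C}
X -> fault, frames {C,X}
C -> hit
R -> fault, frames {X,C,R}
X -> hit
C -> hit
X -> hit
C -> hit
R -> hit
C -> hit
R -> hit
F -> fault, evict X, frames {C,R,F}
Hits: 8.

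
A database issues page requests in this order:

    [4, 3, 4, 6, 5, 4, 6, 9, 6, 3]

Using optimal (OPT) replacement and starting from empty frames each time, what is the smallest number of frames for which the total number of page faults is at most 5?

f=1: 10 faults
f=2: 7 faults
f=3: 6 faults
f=4: 5 faults
f=5: 5 faults
Smallest f with faults ≤ 5 is 4.

4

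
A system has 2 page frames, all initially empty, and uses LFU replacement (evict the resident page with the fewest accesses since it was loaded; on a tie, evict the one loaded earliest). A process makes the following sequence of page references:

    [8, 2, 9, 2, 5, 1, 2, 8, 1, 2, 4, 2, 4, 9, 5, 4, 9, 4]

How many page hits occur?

8: fault, frames (8)
2: fault, frames (8 2)
9: fault, evict 8, frames (2 9)
2: hit
5: fault, evict 9, frames (2 5)
1: fault, evict 5, frames (2 1)
2: hit
8: fault, evict 1, frames (2 8)
1: fault, evict 8, frames (2 1)
2: hit
4: fault, evict 1, frames (2 4)
2: hit
4: hit
9: fault, evict 4, frames (2 9)
5: fault, evict 9, frames (2 5)
4: fault, evict 5, frames (2 4)
9: fault, evict 4, frames (2 9)
4: fault, evict 9, frames (2 4)
Hits: 5.

5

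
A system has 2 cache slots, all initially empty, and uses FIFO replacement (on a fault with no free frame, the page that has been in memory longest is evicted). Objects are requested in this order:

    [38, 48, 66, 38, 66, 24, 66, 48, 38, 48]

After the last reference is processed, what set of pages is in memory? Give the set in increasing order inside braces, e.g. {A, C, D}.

{38, 48}

38 -> fault, frames {38}
48 -> fault, frames {38,48}
66 -> fault, evict 38, frames {48,66}
38 -> fault, evict 48, frames {66,38}
66 -> hit
24 -> fault, evict 66, frames {38,24}
66 -> fault, evict 38, frames {24,66}
48 -> fault, evict 24, frames {66,48}
38 -> fault, evict 66, frames {48,38}
48 -> hit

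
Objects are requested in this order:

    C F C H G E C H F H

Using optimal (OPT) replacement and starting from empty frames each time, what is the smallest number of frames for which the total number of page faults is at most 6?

3

f=1: 10 faults
f=2: 7 faults
f=3: 6 faults
f=4: 5 faults
f=5: 5 faults
Smallest f with faults ≤ 6 is 3.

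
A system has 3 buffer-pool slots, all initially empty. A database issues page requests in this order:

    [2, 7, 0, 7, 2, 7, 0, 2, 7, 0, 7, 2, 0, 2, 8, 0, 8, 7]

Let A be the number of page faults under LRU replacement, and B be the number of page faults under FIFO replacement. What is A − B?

Under LRU: F F F . . . . . . . . . . . F . . F → 5 faults.
Under FIFO: F F F . . . . . . . . . . . F . . . → 4 faults.
A − B = 5 − 4 = 1.

1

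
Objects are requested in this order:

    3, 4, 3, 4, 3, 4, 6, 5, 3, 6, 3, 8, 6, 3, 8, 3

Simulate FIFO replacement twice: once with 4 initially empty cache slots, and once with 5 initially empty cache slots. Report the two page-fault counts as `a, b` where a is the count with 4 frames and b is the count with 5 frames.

6, 5

4 frames: F F . . . . F F . . . F . F . . → 6 faults.
5 frames: F F . . . . F F . . . F . . . . → 5 faults.
5 < 6: adding a frame reduced faults, as is typical.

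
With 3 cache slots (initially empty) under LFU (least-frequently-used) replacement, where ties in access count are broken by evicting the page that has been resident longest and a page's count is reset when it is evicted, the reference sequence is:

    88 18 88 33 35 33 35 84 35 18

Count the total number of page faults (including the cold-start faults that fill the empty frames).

88 → miss, frames [88]
18 → miss, frames [88, 18]
88 → hit
33 → miss, frames [88, 18, 33]
35 → miss, evict 18, frames [88, 33, 35]
33 → hit
35 → hit
84 → miss, evict 88, frames [33, 35, 84]
35 → hit
18 → miss, evict 84, frames [33, 35, 18]
Page faults: 6.

6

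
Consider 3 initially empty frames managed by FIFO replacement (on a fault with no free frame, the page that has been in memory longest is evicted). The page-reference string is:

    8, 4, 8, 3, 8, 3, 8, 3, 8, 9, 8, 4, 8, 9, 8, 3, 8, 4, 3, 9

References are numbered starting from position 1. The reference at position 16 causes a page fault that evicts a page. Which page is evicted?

9

pos 1: 8 → fault, frames (8)
pos 2: 4 → fault, frames (8 4)
pos 3: 8 → hit
pos 4: 3 → fault, frames (8 4 3)
pos 5: 8 → hit
pos 6: 3 → hit
pos 7: 8 → hit
pos 8: 3 → hit
pos 9: 8 → hit
pos 10: 9 → fault, evict 8, frames (4 3 9)
pos 11: 8 → fault, evict 4, frames (3 9 8)
pos 12: 4 → fault, evict 3, frames (9 8 4)
pos 13: 8 → hit
pos 14: 9 → hit
pos 15: 8 → hit
pos 16: 3 → fault, evict 9, frames (8 4 3)
At position 16, page 9 is evicted.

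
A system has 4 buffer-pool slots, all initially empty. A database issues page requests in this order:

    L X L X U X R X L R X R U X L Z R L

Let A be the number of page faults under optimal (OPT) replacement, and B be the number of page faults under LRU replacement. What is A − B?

Under OPT: F F . . F . F . . . . . . . . F . . → 5 faults.
Under LRU: F F . . F . F . . . . . . . . F F . → 6 faults.
A − B = 5 − 6 = -1.

-1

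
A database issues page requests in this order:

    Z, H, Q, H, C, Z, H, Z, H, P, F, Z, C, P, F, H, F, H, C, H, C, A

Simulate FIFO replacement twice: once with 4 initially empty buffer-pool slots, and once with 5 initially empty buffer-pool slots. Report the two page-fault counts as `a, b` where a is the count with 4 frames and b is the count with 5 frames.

4 frames: F F F . F . . . . F F F . . . F . . F . . F → 10 faults.
5 frames: F F F . F . . . . F F F . . . F . . . . . F → 9 faults.
9 < 10: adding a frame reduced faults, as is typical.

10, 9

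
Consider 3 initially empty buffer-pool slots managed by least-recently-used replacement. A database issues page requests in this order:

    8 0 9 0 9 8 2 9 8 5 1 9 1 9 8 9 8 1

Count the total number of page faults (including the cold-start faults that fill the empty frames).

8: fault, frames {8}
0: fault, frames {8,0}
9: fault, frames {8,0,9}
0: hit
9: hit
8: hit
2: fault, evict 0, frames {9,8,2}
9: hit
8: hit
5: fault, evict 2, frames {9,8,5}
1: fault, evict 9, frames {8,5,1}
9: fault, evict 8, frames {5,1,9}
1: hit
9: hit
8: fault, evict 5, frames {1,9,8}
9: hit
8: hit
1: hit
Page faults: 8.

8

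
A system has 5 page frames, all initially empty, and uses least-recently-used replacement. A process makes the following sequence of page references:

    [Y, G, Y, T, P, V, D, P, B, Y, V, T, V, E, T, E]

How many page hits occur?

6

Y → miss, frames {Y}
G → miss, frames {Y,G}
Y → hit
T → miss, frames {G,Y,T}
P → miss, frames {G,Y,T,P}
V → miss, frames {G,Y,T,P,V}
D → miss, evict G, frames {Y,T,P,V,D}
P → hit
B → miss, evict Y, frames {T,V,D,P,B}
Y → miss, evict T, frames {V,D,P,B,Y}
V → hit
T → miss, evict D, frames {P,B,Y,V,T}
V → hit
E → miss, evict P, frames {B,Y,T,V,E}
T → hit
E → hit
Hits: 6.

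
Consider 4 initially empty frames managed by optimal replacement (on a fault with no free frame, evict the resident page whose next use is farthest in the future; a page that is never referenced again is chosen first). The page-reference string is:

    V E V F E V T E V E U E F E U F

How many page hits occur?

11

V: miss, frames {V}
E: miss, frames {V,E}
V: hit
F: miss, frames {V,E,F}
E: hit
V: hit
T: miss, frames {V,E,F,T}
E: hit
V: hit
E: hit
U: miss, evict T, frames {V,E,F,U}
E: hit
F: hit
E: hit
U: hit
F: hit
Hits: 11.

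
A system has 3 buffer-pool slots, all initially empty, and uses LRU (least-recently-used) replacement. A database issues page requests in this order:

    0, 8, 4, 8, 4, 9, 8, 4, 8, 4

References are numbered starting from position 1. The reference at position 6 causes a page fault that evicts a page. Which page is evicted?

0

pos 1: 0 → fault, frames [0]
pos 2: 8 → fault, frames [0, 8]
pos 3: 4 → fault, frames [0, 8, 4]
pos 4: 8 → hit
pos 5: 4 → hit
pos 6: 9 → fault, evict 0, frames [8, 4, 9]
At position 6, page 0 is evicted.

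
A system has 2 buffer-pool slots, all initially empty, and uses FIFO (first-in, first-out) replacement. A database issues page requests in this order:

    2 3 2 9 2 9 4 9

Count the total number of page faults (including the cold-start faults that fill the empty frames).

2 → fault, frames (2)
3 → fault, frames (2 3)
2 → hit
9 → fault, evict 2, frames (3 9)
2 → fault, evict 3, frames (9 2)
9 → hit
4 → fault, evict 9, frames (2 4)
9 → fault, evict 2, frames (4 9)
Page faults: 6.

6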